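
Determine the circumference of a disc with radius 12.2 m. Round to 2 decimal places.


Shape: circle
Radius r = 12.2 m
Formula: C = 2 * pi * r
C = 2 * pi * 12.2
C = 24.4 * pi
C = 76.65
76.65 m


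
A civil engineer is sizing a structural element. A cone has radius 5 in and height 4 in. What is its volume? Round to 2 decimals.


Shape: cone
Radius r = 5 in, Height h = 4 in
Formula: V = (1/3) * pi * r^2 * h
r^2 = 25
pi * r^2 * h = pi * 25 * 4 = 100 * pi
V = 100 * pi / 3
V = 104.72
104.72 in^3


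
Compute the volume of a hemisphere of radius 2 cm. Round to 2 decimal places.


Shape: hemisphere (half of a sphere)
Radius r = 2 cm
Formula: V = (1/2) * (4/3) * pi * r^3 = (2/3) * pi * r^3
r^3 = 8
(2/3) * 8 = 5.333333
V = 5.333333 * pi
V = 16.76
16.76 cm^3


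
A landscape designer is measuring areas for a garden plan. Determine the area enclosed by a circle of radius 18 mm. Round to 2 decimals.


Shape: circle
Radius r = 18 mm
Formula: A = pi * r^2
r^2 = 18^2 = 324
A = pi * 324
A = 1017.88
1017.88 mm^2


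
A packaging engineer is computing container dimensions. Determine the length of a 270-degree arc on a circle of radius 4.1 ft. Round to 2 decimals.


Shape: circular arc
Radius r = 4.1 ft, Angle = 270 degrees
Formula: L = (angle/360) * 2 * pi * r
2 * pi * r = 8.2 * pi
L = (270/360) * 8.2 * pi
L = 6.15 * pi
L = 19.32
19.32 ft


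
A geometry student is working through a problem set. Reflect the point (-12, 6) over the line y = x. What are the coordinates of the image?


Transformation: reflection
Original point: (-12, 6)
Rule for reflection over y = x: (x, y) -> (y, x)
Apply: (-12, 6) -> (6, -12)
(6, -12)


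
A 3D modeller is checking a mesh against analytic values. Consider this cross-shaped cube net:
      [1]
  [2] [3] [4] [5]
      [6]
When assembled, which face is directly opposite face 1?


Net: cross layout. Take square 3 as the base (bottom).
Fold the four squares in the horizontal row up around 3: 2 -> left, 4 -> right, 5 wraps to the top.
Fold 1 and 6 up from 3: 1 -> back, 6 -> front.
Opposite pairs are therefore: (1, 6), (2, 4), (3, 5).
Face 1 is opposite face 6.
face 6


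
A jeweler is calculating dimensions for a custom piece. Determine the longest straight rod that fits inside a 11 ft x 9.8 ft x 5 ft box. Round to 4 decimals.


Shape: rectangular box (space diagonal)
l = 11 ft, w = 9.8 ft, h = 5 ft
Visualize: the diagonal of the base, then a right triangle with that diagonal and the height.
Formula: d = sqrt(l^2 + w^2 + h^2)
l^2 + w^2 + h^2 = 121 + 96.04 + 25 = 242.04
d = sqrt(242.04)
d = 15.5576
15.5576 ft


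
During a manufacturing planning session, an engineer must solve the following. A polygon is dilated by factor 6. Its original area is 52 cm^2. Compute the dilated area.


Linear scale factor k = 6
Original area = 52 cm^2
Rule: under a linear scaling by k, areas scale by k^2.
k^2 = 6^2 = 36
New area = 52 * 36
New area = 1872
1872 cm^2


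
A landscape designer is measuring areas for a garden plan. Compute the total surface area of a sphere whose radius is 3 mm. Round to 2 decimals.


Shape: sphere
Radius r = 3 mm
Formula: SA = 4 * pi * r^2
r^2 = 9
SA = 4 * pi * 9
SA = 36 * pi
SA = 113.1
113.1 mm^2


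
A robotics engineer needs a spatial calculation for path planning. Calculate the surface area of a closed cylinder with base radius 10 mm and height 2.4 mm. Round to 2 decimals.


Shape: closed cylinder
Radius r = 10 mm, Height h = 2.4 mm
Formula: SA = 2*pi*r^2 + 2*pi*r*h = 2*pi*r*(r + h)
r + h = 12.4
2 * r * (r + h) = 2 * 10 * 12.4 = 248
SA = 248 * pi
SA = 779.11
779.11 mm^2


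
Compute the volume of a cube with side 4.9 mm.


Shape: cube
Side s = 4.9 mm
Formula: V = s^3
V = 4.9 * 4.9 * 4.9
V = 24.01 * 4.9
V = 117.649
117.649 mm^3


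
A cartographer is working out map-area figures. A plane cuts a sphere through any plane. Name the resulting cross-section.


Solid: sphere
Cutting plane: through any plane
Visualize the intersection of the plane with the solid's surface.
The boundary of the cut region is a circle.
circle


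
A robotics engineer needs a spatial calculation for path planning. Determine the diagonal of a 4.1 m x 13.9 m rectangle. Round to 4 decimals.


Shape: rectangle (diagonal via Pythagoras)
Sides: 4.1 m and 13.9 m
Formula: d = sqrt(l^2 + w^2)
l^2 = 16.81, w^2 = 193.21
l^2 + w^2 = 210.02
d = sqrt(210.02)
d = 14.4921
14.4921 m


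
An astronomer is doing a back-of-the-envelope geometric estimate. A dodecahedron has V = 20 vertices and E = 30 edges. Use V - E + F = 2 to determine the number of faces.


Polyhedron: dodecahedron
Euler's formula for convex polyhedra: V - E + F = 2
Given: V = 20 vertices and E = 30 edges
Solve for F:
F = 2 + E - V = 2 + 30 - 20 = 12
12 faces


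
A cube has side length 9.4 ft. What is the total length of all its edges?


Shape: cube
Side s = 9.4 ft
A cube has 12 edges, all equal.
Formula: total edge length = 12 * s
Total = 12 * 9.4
Total = 112.8
112.8 ft


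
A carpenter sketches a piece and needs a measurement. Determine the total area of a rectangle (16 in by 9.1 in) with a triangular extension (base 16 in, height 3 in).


Composite shape: rectangle + triangle
Rectangle area = 16 * 9.1 = 145.6
Triangle area = 0.5 * 16 * 3 = 24
Total = 145.6 + 24
Total = 169.6
169.6 in^2


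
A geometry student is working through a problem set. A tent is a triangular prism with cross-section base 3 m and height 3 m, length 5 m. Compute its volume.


Shape: triangular prism
Triangle base = 3 m, triangle height = 3 m, prism length L = 5 m
Formula: V = (1/2 * b * h_tri) * L
Cross-section area = 0.5 * 3 * 3 = 4.5
V = 4.5 * 5
V = 22.5
22.5 m^3


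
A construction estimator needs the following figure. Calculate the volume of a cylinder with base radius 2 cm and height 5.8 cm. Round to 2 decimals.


Shape: cylinder
Radius r = 2 cm, Height h = 5.8 cm
Formula: V = pi * r^2 * h
r^2 = 4
V = pi * 4 * 5.8
V = 23.2 * pi
V = 72.88
72.88 cm^3


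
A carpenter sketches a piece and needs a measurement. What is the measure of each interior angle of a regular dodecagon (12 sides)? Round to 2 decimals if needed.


Shape: regular dodecagon (12 sides)
Formula: interior angle = (n - 2) * 180 / n
(n - 2) = 10
(n - 2) * 180 = 1800
angle = 1800 / 12
angle = 150
150 degrees


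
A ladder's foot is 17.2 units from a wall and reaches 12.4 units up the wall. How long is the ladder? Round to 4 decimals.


Shape: right triangle
Legs a = 17.2 units, b = 12.4 units
Formula: c = sqrt(a^2 + b^2)
a^2 = 295.84, b^2 = 153.76
a^2 + b^2 = 449.6
c = sqrt(449.6)
c = 21.2038
21.2038 units


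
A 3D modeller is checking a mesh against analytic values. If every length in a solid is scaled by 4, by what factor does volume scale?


Linear scale factor k = 4
Rule: under a linear scaling by k, volumes scale by k^3.
k^3 = 4 * 4 * 4
k^3 = 16 * 4
k^3 = 64
Volume scales by a factor of 64.
64 (dimensionless)


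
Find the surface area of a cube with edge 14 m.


Shape: cube
Side s = 14 m
A cube has 6 square faces.
Formula: SA = 6 * s^2
s^2 = 196
SA = 6 * 196
SA = 1176
1176 m^2


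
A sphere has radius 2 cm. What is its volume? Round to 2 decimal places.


Shape: sphere
Radius r = 2 cm
Formula: V = (4/3) * pi * r^3
r^3 = 8
(4/3) * 8 = 10.666667
V = 10.666667 * pi
V = 33.51
33.51 cm^3


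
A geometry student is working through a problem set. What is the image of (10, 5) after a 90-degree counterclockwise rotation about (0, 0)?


Transformation: rotation about the origin
Original point: (10, 5)
Rule for 90 deg counterclockwise: (x, y) -> (-y, x)
Apply: (10, 5) -> (-5, 10)
(-5, 10)


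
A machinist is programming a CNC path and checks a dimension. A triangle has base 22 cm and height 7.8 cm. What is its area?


Shape: triangle
Base b = 22 cm, Height h = 7.8 cm
Formula: A = (1/2) * b * h
A = 0.5 * 22 * 7.8
A = 0.5 * 171.6
A = 85.8
85.8 cm^2


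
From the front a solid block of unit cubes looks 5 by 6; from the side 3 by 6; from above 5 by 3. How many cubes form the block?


Orthographic views of a solid rectangular block:
Front view 5 x 6 -> length = 5, height = 6
Side view 3 x 6 -> width = 3, height = 6 (consistent)
Top view 5 x 3 -> confirms length = 5, width = 3
The block is 5 x 3 x 6.
Total unit cubes = 5 * 3 * 6 = 90
90 unit cubes


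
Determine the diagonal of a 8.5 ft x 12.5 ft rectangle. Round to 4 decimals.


Shape: rectangle (diagonal via Pythagoras)
Sides: 8.5 ft and 12.5 ft
Formula: d = sqrt(l^2 + w^2)
l^2 = 72.25, w^2 = 156.25
l^2 + w^2 = 228.5
d = sqrt(228.5)
d = 15.1162
15.1162 ft


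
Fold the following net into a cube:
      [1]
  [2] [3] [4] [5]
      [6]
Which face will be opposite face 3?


Net: cross layout. Take square 3 as the base (bottom).
Fold the four squares in the horizontal row up around 3: 2 -> left, 4 -> right, 5 wraps to the top.
Fold 1 and 6 up from 3: 1 -> back, 6 -> front.
Opposite pairs are therefore: (1, 6), (2, 4), (3, 5).
Face 3 is opposite face 5.
face 5


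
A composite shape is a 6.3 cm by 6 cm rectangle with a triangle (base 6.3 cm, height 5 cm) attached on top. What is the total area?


Composite shape: rectangle + triangle
Rectangle area = 6.3 * 6 = 37.8
Triangle area = 0.5 * 6.3 * 5 = 15.75
Total = 37.8 + 15.75
Total = 53.55
53.55 cm^2


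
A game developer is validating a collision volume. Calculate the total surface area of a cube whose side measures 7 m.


Shape: cube
Side s = 7 m
A cube has 6 square faces.
Formula: SA = 6 * s^2
s^2 = 49
SA = 6 * 49
SA = 294
294 m^2


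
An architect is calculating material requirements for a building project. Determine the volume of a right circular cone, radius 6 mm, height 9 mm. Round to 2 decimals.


Shape: cone
Radius r = 6 mm, Height h = 9 mm
Formula: V = (1/3) * pi * r^2 * h
r^2 = 36
pi * r^2 * h = pi * 36 * 9 = 324 * pi
V = 324 * pi / 3
V = 339.29
339.29 mm^3


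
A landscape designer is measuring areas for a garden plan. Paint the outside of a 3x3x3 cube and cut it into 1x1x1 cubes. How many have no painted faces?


Large cube: 3 x 3 x 3, cut into unit cubes.
n = 3, so n - 2 = 1
Unpainted cubes form the interior (n - 2)^3 block.
(n - 2)^3 = 1^3 = 1
1 unit cubes


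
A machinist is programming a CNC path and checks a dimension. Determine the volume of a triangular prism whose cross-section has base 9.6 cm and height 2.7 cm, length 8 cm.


Shape: triangular prism
Triangle base = 9.6 cm, triangle height = 2.7 cm, prism length L = 8 cm
Formula: V = (1/2 * b * h_tri) * L
Cross-section area = 0.5 * 9.6 * 2.7 = 12.96
V = 12.96 * 8
V = 103.68
103.68 cm^3


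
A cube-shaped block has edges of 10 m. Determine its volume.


Shape: cube
Side s = 10 m
Formula: V = s^3
V = 10 * 10 * 10
V = 100 * 10
V = 1000
1000 m^3


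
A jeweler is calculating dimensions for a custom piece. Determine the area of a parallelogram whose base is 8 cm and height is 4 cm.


Shape: parallelogram
Base b = 8 cm, Height h = 4 cm
Formula: A = b * h
A = 8 * 4
A = 32
32 cm^2


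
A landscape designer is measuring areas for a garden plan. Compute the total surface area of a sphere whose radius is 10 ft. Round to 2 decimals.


Shape: sphere
Radius r = 10 ft
Formula: SA = 4 * pi * r^2
r^2 = 100
SA = 4 * pi * 100
SA = 400 * pi
SA = 1256.64
1256.64 ft^2


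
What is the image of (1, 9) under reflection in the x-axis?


Transformation: reflection
Original point: (1, 9)
Rule for reflection over the x-axis: (x, y) -> (x, -y)
Apply: (1, 9) -> (1, -9)
(1, -9)


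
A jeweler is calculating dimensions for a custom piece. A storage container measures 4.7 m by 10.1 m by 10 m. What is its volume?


Shape: rectangular prism
l = 4.7 m, w = 10.1 m, h = 10 m
Formula: V = l * w * h
V = 4.7 * 10.1 * 10
V = 47.47 * 10
V = 474.7
474.7 m^3


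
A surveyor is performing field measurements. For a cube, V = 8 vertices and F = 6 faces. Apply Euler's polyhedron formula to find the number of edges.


Polyhedron: cube
Euler's formula for convex polyhedra: V - E + F = 2
Given: V = 8 vertices and F = 6 faces
Solve for E:
E = V + F - 2 = 8 + 6 - 2 = 12
12 edges


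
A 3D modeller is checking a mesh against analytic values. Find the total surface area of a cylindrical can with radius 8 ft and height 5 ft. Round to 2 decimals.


Shape: closed cylinder
Radius r = 8 ft, Height h = 5 ft
Formula: SA = 2*pi*r^2 + 2*pi*r*h = 2*pi*r*(r + h)
r + h = 13
2 * r * (r + h) = 2 * 8 * 13 = 208
SA = 208 * pi
SA = 653.45
653.45 ft^2


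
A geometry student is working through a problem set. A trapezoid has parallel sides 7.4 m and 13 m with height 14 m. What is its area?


Shape: trapezoid
Parallel sides a = 7.4 m, b = 13 m; Height h = 14 m
Formula: A = (a + b) * h / 2
a + b = 7.4 + 13 = 20.4
A = 20.4 * 14 / 2
A = 285.6 / 2
A = 142.8
142.8 m^2


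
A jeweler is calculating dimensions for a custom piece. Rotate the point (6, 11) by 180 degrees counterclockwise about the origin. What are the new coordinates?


Transformation: rotation about the origin
Original point: (6, 11)
Rule for 180 deg: (x, y) -> (-x, -y)
Apply: (6, 11) -> (-6, -11)
(-6, -11)


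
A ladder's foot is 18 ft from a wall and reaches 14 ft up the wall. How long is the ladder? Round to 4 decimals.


Shape: right triangle
Legs a = 18 ft, b = 14 ft
Formula: c = sqrt(a^2 + b^2)
a^2 = 324, b^2 = 196
a^2 + b^2 = 520
c = sqrt(520)
c = 22.8035
22.8035 ft


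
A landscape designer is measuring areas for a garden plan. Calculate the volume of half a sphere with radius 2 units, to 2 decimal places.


Shape: hemisphere (half of a sphere)
Radius r = 2 units
Formula: V = (1/2) * (4/3) * pi * r^3 = (2/3) * pi * r^3
r^3 = 8
(2/3) * 8 = 5.333333
V = 5.333333 * pi
V = 16.76
16.76 units^3


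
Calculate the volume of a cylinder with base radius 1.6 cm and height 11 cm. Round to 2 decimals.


Shape: cylinder
Radius r = 1.6 cm, Height h = 11 cm
Formula: V = pi * r^2 * h
r^2 = 2.56
V = pi * 2.56 * 11
V = 28.16 * pi
V = 88.47
88.47 cm^3


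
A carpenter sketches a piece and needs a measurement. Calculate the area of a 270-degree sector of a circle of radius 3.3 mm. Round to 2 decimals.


Shape: circular sector
Radius r = 3.3 mm, Angle = 270 degrees
Formula: A = (angle/360) * pi * r^2
r^2 = 10.89
Fraction of circle = 270/360
A = (270/360) * pi * 10.89
A = 8.1675 * pi
A = 25.66
25.66 mm^2


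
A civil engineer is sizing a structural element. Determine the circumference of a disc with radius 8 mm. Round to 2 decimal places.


Shape: circle
Radius r = 8 mm
Formula: C = 2 * pi * r
C = 2 * pi * 8
C = 16 * pi
C = 50.27
50.27 mm


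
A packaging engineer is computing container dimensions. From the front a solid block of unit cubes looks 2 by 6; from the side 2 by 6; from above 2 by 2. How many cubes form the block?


Orthographic views of a solid rectangular block:
Front view 2 x 6 -> length = 2, height = 6
Side view 2 x 6 -> width = 2, height = 6 (consistent)
Top view 2 x 2 -> confirms length = 2, width = 2
The block is 2 x 2 x 6.
Total unit cubes = 2 * 2 * 6 = 24
24 unit cubes


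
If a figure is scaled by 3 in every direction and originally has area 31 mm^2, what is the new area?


Linear scale factor k = 3
Original area = 31 mm^2
Rule: under a linear scaling by k, areas scale by k^2.
k^2 = 3^2 = 9
New area = 31 * 9
New area = 279
279 mm^2


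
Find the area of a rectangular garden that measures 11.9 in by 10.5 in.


Shape: rectangle
Length l = 11.9 in, Width w = 10.5 in
Formula: A = l * w
A = 11.9 * 10.5
A = 124.95
124.95 in^2


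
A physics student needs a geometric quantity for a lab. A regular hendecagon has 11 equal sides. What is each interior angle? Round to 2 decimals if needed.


Shape: regular hendecagon (11 sides)
Formula: interior angle = (n - 2) * 180 / n
(n - 2) = 9
(n - 2) * 180 = 1620
angle = 1620 / 11
angle = 147.27
147.27 degrees


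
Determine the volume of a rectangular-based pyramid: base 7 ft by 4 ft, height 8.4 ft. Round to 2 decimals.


Shape: rectangular pyramid
Base: 7 ft x 4 ft, Height h = 8.4 ft
Formula: V = (1/3) * base_area * h
base_area = 7 * 4 = 28
base_area * h = 28 * 8.4 = 235.2
V = 235.2 / 3
V = 78.4
78.4 ft^3


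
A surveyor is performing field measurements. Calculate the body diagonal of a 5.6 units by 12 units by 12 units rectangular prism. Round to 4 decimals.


Shape: rectangular box (space diagonal)
l = 5.6 units, w = 12 units, h = 12 units
Visualize: the diagonal of the base, then a right triangle with that diagonal and the height.
Formula: d = sqrt(l^2 + w^2 + h^2)
l^2 + w^2 + h^2 = 31.36 + 144 + 144 = 319.36
d = sqrt(319.36)
d = 17.8706
17.8706 units


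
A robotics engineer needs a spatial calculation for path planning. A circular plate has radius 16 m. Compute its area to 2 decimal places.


Shape: circle
Radius r = 16 m
Formula: A = pi * r^2
r^2 = 16^2 = 256
A = pi * 256
A = 804.25
804.25 m^2


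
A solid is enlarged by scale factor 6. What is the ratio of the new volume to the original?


Linear scale factor k = 6
Rule: under a linear scaling by k, volumes scale by k^3.
k^3 = 6 * 6 * 6
k^3 = 36 * 6
k^3 = 216
Volume scales by a factor of 216.
216 (dimensionless)


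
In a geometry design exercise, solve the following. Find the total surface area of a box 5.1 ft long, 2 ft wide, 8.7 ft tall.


Shape: rectangular prism
l = 5.1 ft, w = 2 ft, h = 8.7 ft
Formula: SA = 2(lw + lh + wh)
lw = 10.2, lh = 44.37, wh = 17.4
lw + lh + wh = 71.97
SA = 2 * 71.97
SA = 143.94
143.94 ft^2


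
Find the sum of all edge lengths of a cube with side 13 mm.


Shape: cube
Side s = 13 mm
A cube has 12 edges, all equal.
Formula: total edge length = 12 * s
Total = 12 * 13
Total = 156
156 mm


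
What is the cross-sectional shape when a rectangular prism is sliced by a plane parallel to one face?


Solid: rectangular prism
Cutting plane: parallel to one face
Visualize the intersection of the plane with the solid's surface.
The boundary of the cut region is a rectangle.
rectangle


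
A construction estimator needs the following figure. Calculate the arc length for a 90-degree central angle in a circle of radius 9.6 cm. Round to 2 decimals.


Shape: circular arc
Radius r = 9.6 cm, Angle = 90 degrees
Formula: L = (angle/360) * 2 * pi * r
2 * pi * r = 19.2 * pi
L = (90/360) * 19.2 * pi
L = 4.8 * pi
L = 15.08
15.08 cm


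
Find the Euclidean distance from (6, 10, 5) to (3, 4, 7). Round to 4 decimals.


3D distance between two points
P1 = (6, 10, 5), P2 = (3, 4, 7)
Formula: d = sqrt((x2-x1)^2 + (y2-y1)^2 + (z2-z1)^2)
dx = 3 - 6 = -3
dy = 4 - 10 = -6
dz = 7 - 5 = 2
dx^2 + dy^2 + dz^2 = 9 + 36 + 4 = 49
d = sqrt(49)
d = 7.0
7 units


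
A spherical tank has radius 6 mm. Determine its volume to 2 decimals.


Shape: sphere
Radius r = 6 mm
Formula: V = (4/3) * pi * r^3
r^3 = 216
(4/3) * 216 = 288
V = 288 * pi
V = 904.78
904.78 mm^3


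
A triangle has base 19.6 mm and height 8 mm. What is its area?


Shape: triangle
Base b = 19.6 mm, Height h = 8 mm
Formula: A = (1/2) * b * h
A = 0.5 * 19.6 * 8
A = 0.5 * 156.8
A = 78.4
78.4 mm^2


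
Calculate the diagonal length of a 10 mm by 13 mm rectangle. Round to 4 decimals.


Shape: rectangle (diagonal via Pythagoras)
Sides: 10 mm and 13 mm
Formula: d = sqrt(l^2 + w^2)
l^2 = 100, w^2 = 169
l^2 + w^2 = 269
d = sqrt(269)
d = 16.4012
16.4012 mm


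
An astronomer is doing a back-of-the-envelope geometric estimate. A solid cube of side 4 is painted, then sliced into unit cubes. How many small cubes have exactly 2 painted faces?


Large cube: 4 x 4 x 4, cut into unit cubes.
n = 4, so n - 2 = 2
Cubes with 2 painted faces lie along the edges, excluding corners.
A cube has 12 edges; each contributes (n - 2) = 2 such cubes.
Count = 12 * 2 = 24
24 unit cubes


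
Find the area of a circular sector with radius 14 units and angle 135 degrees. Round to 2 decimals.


Shape: circular sector
Radius r = 14 units, Angle = 135 degrees
Formula: A = (angle/360) * pi * r^2
r^2 = 196
Fraction of circle = 135/360
A = (135/360) * pi * 196
A = 73.5 * pi
A = 230.91
230.91 units^2


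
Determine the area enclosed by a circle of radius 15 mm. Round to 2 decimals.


Shape: circle
Radius r = 15 mm
Formula: A = pi * r^2
r^2 = 15^2 = 225
A = pi * 225
A = 706.86
706.86 mm^2


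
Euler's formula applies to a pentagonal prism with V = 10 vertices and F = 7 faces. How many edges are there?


Polyhedron: pentagonal prism
Euler's formula for convex polyhedra: V - E + F = 2
Given: V = 10 vertices and F = 7 faces
Solve for E:
E = V + F - 2 = 10 + 7 - 2 = 15
15 edges


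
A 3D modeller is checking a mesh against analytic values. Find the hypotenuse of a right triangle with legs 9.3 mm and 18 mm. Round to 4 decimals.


Shape: right triangle
Legs a = 9.3 mm, b = 18 mm
Formula: c = sqrt(a^2 + b^2)
a^2 = 86.49, b^2 = 324
a^2 + b^2 = 410.49
c = sqrt(410.49)
c = 20.2606
20.2606 mm


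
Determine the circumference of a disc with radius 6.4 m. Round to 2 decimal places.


Shape: circle
Radius r = 6.4 m
Formula: C = 2 * pi * r
C = 2 * pi * 6.4
C = 12.8 * pi
C = 40.21
40.21 m


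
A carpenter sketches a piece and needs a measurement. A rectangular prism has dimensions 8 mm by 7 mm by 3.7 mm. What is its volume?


Shape: rectangular prism
l = 8 mm, w = 7 mm, h = 3.7 mm
Formula: V = l * w * h
V = 8 * 7 * 3.7
V = 56 * 3.7
V = 207.2
207.2 mm^3


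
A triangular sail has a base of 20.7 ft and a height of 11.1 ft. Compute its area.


Shape: triangle
Base b = 20.7 ft, Height h = 11.1 ft
Formula: A = (1/2) * b * h
A = 0.5 * 20.7 * 11.1
A = 0.5 * 229.77
A = 114.885
114.885 ft^2


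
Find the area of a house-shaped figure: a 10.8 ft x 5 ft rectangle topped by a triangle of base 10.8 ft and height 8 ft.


Composite shape: rectangle + triangle
Rectangle area = 10.8 * 5 = 54
Triangle area = 0.5 * 10.8 * 8 = 43.2
Total = 54 + 43.2
Total = 97.2
97.2 ft^2


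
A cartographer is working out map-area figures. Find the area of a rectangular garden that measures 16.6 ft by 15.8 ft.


Shape: rectangle
Length l = 16.6 ft, Width w = 15.8 ft
Formula: A = l * w
A = 16.6 * 15.8
A = 262.28
262.28 ft^2


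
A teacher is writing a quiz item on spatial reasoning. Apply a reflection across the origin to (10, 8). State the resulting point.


Transformation: reflection
Original point: (10, 8)
Rule for reflection through the origin: (x, y) -> (-x, -y)
Apply: (10, 8) -> (-10, -8)
(-10, -8)


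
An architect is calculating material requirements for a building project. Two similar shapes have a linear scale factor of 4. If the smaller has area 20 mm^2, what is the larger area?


Linear scale factor k = 4
Original area = 20 mm^2
Rule: under a linear scaling by k, areas scale by k^2.
k^2 = 4^2 = 16
New area = 20 * 16
New area = 320
320 mm^2


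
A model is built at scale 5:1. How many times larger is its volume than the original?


Linear scale factor k = 5
Rule: under a linear scaling by k, volumes scale by k^3.
k^3 = 5 * 5 * 5
k^3 = 25 * 5
k^3 = 125
Volume scales by a factor of 125.
125 (dimensionless)


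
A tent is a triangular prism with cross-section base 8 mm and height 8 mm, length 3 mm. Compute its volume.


Shape: triangular prism
Triangle base = 8 mm, triangle height = 8 mm, prism length L = 3 mm
Formula: V = (1/2 * b * h_tri) * L
Cross-section area = 0.5 * 8 * 8 = 32
V = 32 * 3
V = 96
96 mm^3


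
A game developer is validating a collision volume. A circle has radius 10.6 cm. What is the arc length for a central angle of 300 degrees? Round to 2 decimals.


Shape: circular arc
Radius r = 10.6 cm, Angle = 300 degrees
Formula: L = (angle/360) * 2 * pi * r
2 * pi * r = 21.2 * pi
L = (300/360) * 21.2 * pi
L = 17.666667 * pi
L = 55.5
55.5 cm


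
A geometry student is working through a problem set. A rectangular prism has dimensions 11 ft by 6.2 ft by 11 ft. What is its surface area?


Shape: rectangular prism
l = 11 ft, w = 6.2 ft, h = 11 ft
Formula: SA = 2(lw + lh + wh)
lw = 68.2, lh = 121, wh = 68.2
lw + lh + wh = 257.4
SA = 2 * 257.4
SA = 514.8
514.8 ft^2


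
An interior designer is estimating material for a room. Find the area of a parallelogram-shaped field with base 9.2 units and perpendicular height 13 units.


Shape: parallelogram
Base b = 9.2 units, Height h = 13 units
Formula: A = b * h
A = 9.2 * 13
A = 119.6
119.6 units^2


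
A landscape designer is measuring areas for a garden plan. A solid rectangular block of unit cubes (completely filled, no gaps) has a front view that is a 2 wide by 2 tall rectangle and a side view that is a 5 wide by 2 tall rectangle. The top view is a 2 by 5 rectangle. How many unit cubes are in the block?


Orthographic views of a solid rectangular block:
Front view 2 x 2 -> length = 2, height = 2
Side view 5 x 2 -> width = 5, height = 2 (consistent)
Top view 2 x 5 -> confirms length = 2, width = 5
The block is 2 x 5 x 2.
Total unit cubes = 2 * 5 * 2 = 20
20 unit cubes


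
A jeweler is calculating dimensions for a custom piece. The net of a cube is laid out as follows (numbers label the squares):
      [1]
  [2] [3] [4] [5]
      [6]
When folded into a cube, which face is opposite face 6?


Net: cross layout. Take square 3 as the base (bottom).
Fold the four squares in the horizontal row up around 3: 2 -> left, 4 -> right, 5 wraps to the top.
Fold 1 and 6 up from 3: 1 -> back, 6 -> front.
Opposite pairs are therefore: (1, 6), (2, 4), (3, 5).
Face 6 is opposite face 1.
face 1


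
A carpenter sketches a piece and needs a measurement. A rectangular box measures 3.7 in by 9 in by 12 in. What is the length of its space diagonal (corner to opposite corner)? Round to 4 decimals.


Shape: rectangular box (space diagonal)
l = 3.7 in, w = 9 in, h = 12 in
Visualize: the diagonal of the base, then a right triangle with that diagonal and the height.
Formula: d = sqrt(l^2 + w^2 + h^2)
l^2 + w^2 + h^2 = 13.69 + 81 + 144 = 238.69
d = sqrt(238.69)
d = 15.4496
15.4496 in


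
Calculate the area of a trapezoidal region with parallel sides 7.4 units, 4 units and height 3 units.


Shape: trapezoid
Parallel sides a = 7.4 units, b = 4 units; Height h = 3 units
Formula: A = (a + b) * h / 2
a + b = 7.4 + 4 = 11.4
A = 11.4 * 3 / 2
A = 34.2 / 2
A = 17.1
17.1 units^2


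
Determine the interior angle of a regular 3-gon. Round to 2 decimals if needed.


Shape: regular triangle (3 sides)
Formula: interior angle = (n - 2) * 180 / n
(n - 2) = 1
(n - 2) * 180 = 180
angle = 180 / 3
angle = 60
60 degrees


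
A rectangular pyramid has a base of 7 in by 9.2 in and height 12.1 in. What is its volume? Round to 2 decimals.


Shape: rectangular pyramid
Base: 7 in x 9.2 in, Height h = 12.1 in
Formula: V = (1/3) * base_area * h
base_area = 7 * 9.2 = 64.4
base_area * h = 64.4 * 12.1 = 779.24
V = 779.24 / 3
V = 259.75
259.75 in^3


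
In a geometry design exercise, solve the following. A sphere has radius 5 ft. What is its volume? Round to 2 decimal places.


Shape: sphere
Radius r = 5 ft
Formula: V = (4/3) * pi * r^3
r^3 = 125
(4/3) * 125 = 166.666667
V = 166.666667 * pi
V = 523.6
523.6 ft^3


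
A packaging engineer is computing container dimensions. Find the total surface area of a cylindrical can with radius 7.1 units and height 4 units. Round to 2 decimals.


Shape: closed cylinder
Radius r = 7.1 units, Height h = 4 units
Formula: SA = 2*pi*r^2 + 2*pi*r*h = 2*pi*r*(r + h)
r + h = 11.1
2 * r * (r + h) = 2 * 7.1 * 11.1 = 157.62
SA = 157.62 * pi
SA = 495.18
495.18 units^2


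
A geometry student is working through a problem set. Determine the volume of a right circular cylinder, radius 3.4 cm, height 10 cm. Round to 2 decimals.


Shape: cylinder
Radius r = 3.4 cm, Height h = 10 cm
Formula: V = pi * r^2 * h
r^2 = 11.56
V = pi * 11.56 * 10
V = 115.6 * pi
V = 363.17
363.17 cm^3


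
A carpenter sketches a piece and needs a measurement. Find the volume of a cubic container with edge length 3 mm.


Shape: cube
Side s = 3 mm
Formula: V = s^3
V = 3 * 3 * 3
V = 9 * 3
V = 27
27 mm^3


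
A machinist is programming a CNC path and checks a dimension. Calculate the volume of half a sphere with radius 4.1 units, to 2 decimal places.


Shape: hemisphere (half of a sphere)
Radius r = 4.1 units
Formula: V = (1/2) * (4/3) * pi * r^3 = (2/3) * pi * r^3
r^3 = 68.921
(2/3) * 68.921 = 45.947333
V = 45.947333 * pi
V = 144.35
144.35 units^3


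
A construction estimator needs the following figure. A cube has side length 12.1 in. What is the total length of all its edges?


Shape: cube
Side s = 12.1 in
A cube has 12 edges, all equal.
Formula: total edge length = 12 * s
Total = 12 * 12.1
Total = 145.2
145.2 in


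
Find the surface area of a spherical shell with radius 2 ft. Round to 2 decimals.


Shape: sphere
Radius r = 2 ft
Formula: SA = 4 * pi * r^2
r^2 = 4
SA = 4 * pi * 4
SA = 16 * pi
SA = 50.27
50.27 ft^2


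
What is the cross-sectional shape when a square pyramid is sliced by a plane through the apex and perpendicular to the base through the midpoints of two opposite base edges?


Solid: square pyramid
Cutting plane: through the apex and perpendicular to the base through the midpoints of two opposite base edges
Visualize the intersection of the plane with the solid's surface.
The boundary of the cut region is a isosceles triangle.
isosceles triangle


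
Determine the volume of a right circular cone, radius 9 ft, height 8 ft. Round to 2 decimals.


Shape: cone
Radius r = 9 ft, Height h = 8 ft
Formula: V = (1/3) * pi * r^2 * h
r^2 = 81
pi * r^2 * h = pi * 81 * 8 = 648 * pi
V = 648 * pi / 3
V = 678.58
678.58 ft^3


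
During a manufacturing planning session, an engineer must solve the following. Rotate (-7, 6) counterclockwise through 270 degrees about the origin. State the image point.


Transformation: rotation about the origin
Original point: (-7, 6)
Rule for 270 deg counterclockwise: (x, y) -> (y, -x)
Apply: (-7, 6) -> (6, 7)
(6, 7)


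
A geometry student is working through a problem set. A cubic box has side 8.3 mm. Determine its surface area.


Shape: cube
Side s = 8.3 mm
A cube has 6 square faces.
Formula: SA = 6 * s^2
s^2 = 68.89
SA = 6 * 68.89
SA = 413.34
413.34 mm^2


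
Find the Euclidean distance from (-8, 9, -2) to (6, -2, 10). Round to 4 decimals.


3D distance between two points
P1 = (-8, 9, -2), P2 = (6, -2, 10)
Formula: d = sqrt((x2-x1)^2 + (y2-y1)^2 + (z2-z1)^2)
dx = 6 - -8 = 14
dy = -2 - 9 = -11
dz = 10 - -2 = 12
dx^2 + dy^2 + dz^2 = 196 + 121 + 144 = 461
d = sqrt(461)
d = 21.4709
21.4709 units


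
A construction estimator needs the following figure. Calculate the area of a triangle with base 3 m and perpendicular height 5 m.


Shape: triangle
Base b = 3 m, Height h = 5 m
Formula: A = (1/2) * b * h
A = 0.5 * 3 * 5
A = 0.5 * 15
A = 7.5
7.5 m^2


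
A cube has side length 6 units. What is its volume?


Shape: cube
Side s = 6 units
Formula: V = s^3
V = 6 * 6 * 6
V = 36 * 6
V = 216
216 units^3


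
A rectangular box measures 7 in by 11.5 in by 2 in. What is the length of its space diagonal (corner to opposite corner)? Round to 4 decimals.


Shape: rectangular box (space diagonal)
l = 7 in, w = 11.5 in, h = 2 in
Visualize: the diagonal of the base, then a right triangle with that diagonal and the height.
Formula: d = sqrt(l^2 + w^2 + h^2)
l^2 + w^2 + h^2 = 49 + 132.25 + 4 = 185.25
d = sqrt(185.25)
d = 13.6107
13.6107 in


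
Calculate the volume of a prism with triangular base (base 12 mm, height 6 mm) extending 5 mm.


Shape: triangular prism
Triangle base = 12 mm, triangle height = 6 mm, prism length L = 5 mm
Formula: V = (1/2 * b * h_tri) * L
Cross-section area = 0.5 * 12 * 6 = 36
V = 36 * 5
V = 180
180 mm^3


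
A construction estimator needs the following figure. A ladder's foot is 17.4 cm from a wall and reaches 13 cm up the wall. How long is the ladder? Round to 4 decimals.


Shape: right triangle
Legs a = 17.4 cm, b = 13 cm
Formula: c = sqrt(a^2 + b^2)
a^2 = 302.76, b^2 = 169
a^2 + b^2 = 471.76
c = sqrt(471.76)
c = 21.72
21.72 cm


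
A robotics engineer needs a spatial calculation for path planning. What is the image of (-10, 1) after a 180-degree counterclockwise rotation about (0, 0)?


Transformation: rotation about the origin
Original point: (-10, 1)
Rule for 180 deg: (x, y) -> (-x, -y)
Apply: (-10, 1) -> (10, -1)
(10, -1)


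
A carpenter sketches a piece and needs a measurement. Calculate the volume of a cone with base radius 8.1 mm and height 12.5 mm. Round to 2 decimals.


Shape: cone
Radius r = 8.1 mm, Height h = 12.5 mm
Formula: V = (1/3) * pi * r^2 * h
r^2 = 65.61
pi * r^2 * h = pi * 65.61 * 12.5 = 820.125 * pi
V = 820.125 * pi / 3
V = 858.83
858.83 mm^3


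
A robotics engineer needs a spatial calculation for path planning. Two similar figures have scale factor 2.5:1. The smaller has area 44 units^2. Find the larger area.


Linear scale factor k = 2.5
Original area = 44 units^2
Rule: under a linear scaling by k, areas scale by k^2.
k^2 = 2.5^2 = 6.25
New area = 44 * 6.25
New area = 275
275 units^2


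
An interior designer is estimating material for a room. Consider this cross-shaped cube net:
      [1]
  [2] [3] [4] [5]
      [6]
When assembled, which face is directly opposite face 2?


Net: cross layout. Take square 3 as the base (bottom).
Fold the four squares in the horizontal row up around 3: 2 -> left, 4 -> right, 5 wraps to the top.
Fold 1 and 6 up from 3: 1 -> back, 6 -> front.
Opposite pairs are therefore: (1, 6), (2, 4), (3, 5).
Face 2 is opposite face 4.
face 4


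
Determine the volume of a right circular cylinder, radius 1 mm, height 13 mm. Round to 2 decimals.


Shape: cylinder
Radius r = 1 mm, Height h = 13 mm
Formula: V = pi * r^2 * h
r^2 = 1
V = pi * 1 * 13
V = 13 * pi
V = 40.84
40.84 mm^3


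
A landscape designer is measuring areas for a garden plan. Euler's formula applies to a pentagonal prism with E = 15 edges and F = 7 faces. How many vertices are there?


Polyhedron: pentagonal prism
Euler's formula for convex polyhedra: V - E + F = 2
Given: E = 15 edges and F = 7 faces
Solve for V:
V = 2 + E - F = 2 + 15 - 7 = 10
10 vertices


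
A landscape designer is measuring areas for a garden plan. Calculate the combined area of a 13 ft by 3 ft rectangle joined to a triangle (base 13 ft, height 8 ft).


Composite shape: rectangle + triangle
Rectangle area = 13 * 3 = 39
Triangle area = 0.5 * 13 * 8 = 52
Total = 39 + 52
Total = 91
91 ft^2


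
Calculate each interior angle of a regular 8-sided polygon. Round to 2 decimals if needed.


Shape: regular octagon (8 sides)
Formula: interior angle = (n - 2) * 180 / n
(n - 2) = 6
(n - 2) * 180 = 1080
angle = 1080 / 8
angle = 135
135 degrees


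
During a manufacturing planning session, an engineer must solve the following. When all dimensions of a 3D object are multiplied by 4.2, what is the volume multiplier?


Linear scale factor k = 4.2
Rule: under a linear scaling by k, volumes scale by k^3.
k^3 = 4.2 * 4.2 * 4.2
k^3 = 17.64 * 4.2
k^3 = 74.088
Volume scales by a factor of 74.088.
74.088 (dimensionless)


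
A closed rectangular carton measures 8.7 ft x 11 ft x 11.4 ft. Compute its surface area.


Shape: rectangular prism
l = 8.7 ft, w = 11 ft, h = 11.4 ft
Formula: SA = 2(lw + lh + wh)
lw = 95.7, lh = 99.18, wh = 125.4
lw + lh + wh = 320.28
SA = 2 * 320.28
SA = 640.56
640.56 ft^2


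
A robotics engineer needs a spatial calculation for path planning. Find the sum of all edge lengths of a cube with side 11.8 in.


Shape: cube
Side s = 11.8 in
A cube has 12 edges, all equal.
Formula: total edge length = 12 * s
Total = 12 * 11.8
Total = 141.6
141.6 in


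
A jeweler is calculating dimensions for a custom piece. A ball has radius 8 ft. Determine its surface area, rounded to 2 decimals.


Shape: sphere
Radius r = 8 ft
Formula: SA = 4 * pi * r^2
r^2 = 64
SA = 4 * pi * 64
SA = 256 * pi
SA = 804.25
804.25 ft^2


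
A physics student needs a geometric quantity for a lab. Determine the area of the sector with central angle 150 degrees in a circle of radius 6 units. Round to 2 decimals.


Shape: circular sector
Radius r = 6 units, Angle = 150 degrees
Formula: A = (angle/360) * pi * r^2
r^2 = 36
Fraction of circle = 150/360
A = (150/360) * pi * 36
A = 15 * pi
A = 47.12
47.12 units^2


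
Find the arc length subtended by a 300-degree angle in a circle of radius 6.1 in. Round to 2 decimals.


Shape: circular arc
Radius r = 6.1 in, Angle = 300 degrees
Formula: L = (angle/360) * 2 * pi * r
2 * pi * r = 12.2 * pi
L = (300/360) * 12.2 * pi
L = 10.166667 * pi
L = 31.94
31.94 in


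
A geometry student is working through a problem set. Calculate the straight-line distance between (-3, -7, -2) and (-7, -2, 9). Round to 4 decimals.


3D distance between two points
P1 = (-3, -7, -2), P2 = (-7, -2, 9)
Formula: d = sqrt((x2-x1)^2 + (y2-y1)^2 + (z2-z1)^2)
dx = -7 - -3 = -4
dy = -2 - -7 = 5
dz = 9 - -2 = 11
dx^2 + dy^2 + dz^2 = 16 + 25 + 121 = 162
d = sqrt(162)
d = 12.7279
12.7279 units


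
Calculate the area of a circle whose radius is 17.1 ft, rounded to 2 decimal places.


Shape: circle
Radius r = 17.1 ft
Formula: A = pi * r^2
r^2 = 17.1^2 = 292.41
A = pi * 292.41
A = 918.63
918.63 ft^2


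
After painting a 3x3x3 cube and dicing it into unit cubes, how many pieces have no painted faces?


Large cube: 3 x 3 x 3, cut into unit cubes.
n = 3, so n - 2 = 1
Unpainted cubes form the interior (n - 2)^3 block.
(n - 2)^3 = 1^3 = 1
1 unit cubes


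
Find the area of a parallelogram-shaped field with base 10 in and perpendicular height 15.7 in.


Shape: parallelogram
Base b = 10 in, Height h = 15.7 in
Formula: A = b * h
A = 10 * 15.7
A = 157
157 in^2


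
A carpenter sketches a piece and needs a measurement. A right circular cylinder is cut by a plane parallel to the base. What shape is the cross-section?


Solid: right circular cylinder
Cutting plane: parallel to the base
Visualize the intersection of the plane with the solid's surface.
The boundary of the cut region is a circle.
circle


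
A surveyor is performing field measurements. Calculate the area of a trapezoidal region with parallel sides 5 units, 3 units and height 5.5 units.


Shape: trapezoid
Parallel sides a = 5 units, b = 3 units; Height h = 5.5 units
Formula: A = (a + b) * h / 2
a + b = 5 + 3 = 8
A = 8 * 5.5 / 2
A = 44 / 2
A = 22
22 units^2


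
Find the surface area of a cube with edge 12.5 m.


Shape: cube
Side s = 12.5 m
A cube has 6 square faces.
Formula: SA = 6 * s^2
s^2 = 156.25
SA = 6 * 156.25
SA = 937.5
937.5 m^2


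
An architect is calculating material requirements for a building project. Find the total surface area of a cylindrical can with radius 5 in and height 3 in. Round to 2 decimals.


Shape: closed cylinder
Radius r = 5 in, Height h = 3 in
Formula: SA = 2*pi*r^2 + 2*pi*r*h = 2*pi*r*(r + h)
r + h = 8
2 * r * (r + h) = 2 * 5 * 8 = 80
SA = 80 * pi
SA = 251.33
251.33 in^2


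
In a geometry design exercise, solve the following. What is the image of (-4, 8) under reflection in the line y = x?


Transformation: reflection
Original point: (-4, 8)
Rule for reflection over y = x: (x, y) -> (y, x)
Apply: (-4, 8) -> (8, -4)
(8, -4)


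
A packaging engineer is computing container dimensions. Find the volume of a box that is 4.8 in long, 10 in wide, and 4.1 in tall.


Shape: rectangular prism
l = 4.8 in, w = 10 in, h = 4.1 in
Formula: V = l * w * h
V = 4.8 * 10 * 4.1
V = 48 * 4.1
V = 196.8
196.8 in^3


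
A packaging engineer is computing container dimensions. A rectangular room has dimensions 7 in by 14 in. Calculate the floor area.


Shape: rectangle
Length l = 7 in, Width w = 14 in
Formula: A = l * w
A = 7 * 14
A = 98
98 in^2


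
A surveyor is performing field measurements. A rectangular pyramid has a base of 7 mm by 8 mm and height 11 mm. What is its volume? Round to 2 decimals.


Shape: rectangular pyramid
Base: 7 mm x 8 mm, Height h = 11 mm
Formula: V = (1/3) * base_area * h
base_area = 7 * 8 = 56
base_area * h = 56 * 11 = 616
V = 616 / 3
V = 205.33
205.33 mm^3
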